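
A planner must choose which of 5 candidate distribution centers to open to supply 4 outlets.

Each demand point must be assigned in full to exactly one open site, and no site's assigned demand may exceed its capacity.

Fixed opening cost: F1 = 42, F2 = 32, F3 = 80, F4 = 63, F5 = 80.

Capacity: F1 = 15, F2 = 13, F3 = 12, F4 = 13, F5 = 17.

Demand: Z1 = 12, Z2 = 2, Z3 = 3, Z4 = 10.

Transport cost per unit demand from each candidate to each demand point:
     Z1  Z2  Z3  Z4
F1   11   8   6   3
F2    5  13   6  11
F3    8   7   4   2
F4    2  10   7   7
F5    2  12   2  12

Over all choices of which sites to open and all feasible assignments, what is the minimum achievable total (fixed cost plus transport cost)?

193

Open {F1, F4}; cheapest assignment that respects the capacities:
  F1 (cap 15, load 15): Z2, Z3, Z4 — cost 2×8 + 3×6 + 10×3 = 64
  F4 (cap 13, load 12): Z1 — cost 12×2 = 24
  Shipping 88, fixed 105 → total 193.
  Any other capacity-feasible assignment to {F1, F4} ships for at least 88.
Compare {F1, F2}: its best feasible assignment gives total 198.
Compare {F1, F5}: its best feasible assignment gives total 198.
Every other set of open sites that can feasibly serve all demand totals ≥ 198 even under its best assignment. Minimum: 193.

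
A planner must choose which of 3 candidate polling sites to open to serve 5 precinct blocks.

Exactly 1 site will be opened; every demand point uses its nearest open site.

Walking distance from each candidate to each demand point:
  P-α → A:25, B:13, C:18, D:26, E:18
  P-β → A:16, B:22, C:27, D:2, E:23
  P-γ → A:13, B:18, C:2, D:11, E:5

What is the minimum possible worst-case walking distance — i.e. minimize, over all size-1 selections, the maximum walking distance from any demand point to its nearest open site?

Open {P-γ}.
  Farthest demand point is B at walking distance 18 (to P-γ); all others are ≤ 18.
With {P-α} the worst case is 26.
With {P-β} the worst case is 27.
No size-1 selection achieves below 18.

18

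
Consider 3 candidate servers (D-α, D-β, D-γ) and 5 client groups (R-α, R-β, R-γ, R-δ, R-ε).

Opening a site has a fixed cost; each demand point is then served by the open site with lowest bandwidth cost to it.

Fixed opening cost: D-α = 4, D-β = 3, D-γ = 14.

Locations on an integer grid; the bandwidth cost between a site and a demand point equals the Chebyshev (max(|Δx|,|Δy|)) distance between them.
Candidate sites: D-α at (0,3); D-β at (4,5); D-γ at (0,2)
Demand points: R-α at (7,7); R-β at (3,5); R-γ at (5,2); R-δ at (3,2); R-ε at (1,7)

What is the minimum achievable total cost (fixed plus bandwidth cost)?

Open {D-β}: assign each demand point to its cheapest open site.
  R-α→D-β 3, R-β→D-β 1, R-γ→D-β 3, R-δ→D-β 3, R-ε→D-β 3
  bandwidth cost 13, fixed 3 → total 16.
Compare {D-α, D-β}: bandwidth cost 13 + fixed 7 = 20.
Compare {D-α}: bandwidth cost 22 + fixed 4 = 26.
Compare {D-β, D-γ}: bandwidth cost 13 + fixed 17 = 30.
All other subsets cost ≥ 20. Minimum total cost: 16.

16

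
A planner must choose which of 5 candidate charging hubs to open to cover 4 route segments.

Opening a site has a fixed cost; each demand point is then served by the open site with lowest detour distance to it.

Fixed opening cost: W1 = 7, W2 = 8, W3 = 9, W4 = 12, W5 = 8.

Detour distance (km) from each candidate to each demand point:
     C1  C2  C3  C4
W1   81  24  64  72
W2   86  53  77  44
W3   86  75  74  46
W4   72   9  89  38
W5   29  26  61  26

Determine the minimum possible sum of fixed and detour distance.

Open {W4, W5}: assign each demand point to its cheapest open site.
  C1→W5 29, C2→W4 9, C3→W5 61, C4→W5 26
  detour distance 125, fixed 20 → total 145.
Compare {W5}: detour distance 142 + fixed 8 = 150.
Compare {W1, W4, W5}: detour distance 125 + fixed 27 = 152.
Compare {W2, W4, W5}: detour distance 125 + fixed 28 = 153.
All other subsets cost ≥ 150. Minimum total cost: 145.

145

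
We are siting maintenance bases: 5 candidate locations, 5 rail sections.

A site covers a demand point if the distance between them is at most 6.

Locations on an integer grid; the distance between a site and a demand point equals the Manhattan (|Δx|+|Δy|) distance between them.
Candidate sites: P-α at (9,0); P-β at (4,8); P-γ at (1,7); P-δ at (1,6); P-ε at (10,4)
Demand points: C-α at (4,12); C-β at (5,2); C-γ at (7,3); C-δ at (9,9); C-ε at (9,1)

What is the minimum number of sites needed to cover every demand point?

Coverage sets (demand points within 6 of each site):
  P-α: {C-β, C-γ, C-ε}
  P-β: {C-α, C-δ}
  P-γ: {}
  P-δ: {}
  P-ε: {C-γ, C-δ, C-ε}
No single site covers all 5 demand points.
But {P-α, P-β} covers everything, so the minimum is 2.

2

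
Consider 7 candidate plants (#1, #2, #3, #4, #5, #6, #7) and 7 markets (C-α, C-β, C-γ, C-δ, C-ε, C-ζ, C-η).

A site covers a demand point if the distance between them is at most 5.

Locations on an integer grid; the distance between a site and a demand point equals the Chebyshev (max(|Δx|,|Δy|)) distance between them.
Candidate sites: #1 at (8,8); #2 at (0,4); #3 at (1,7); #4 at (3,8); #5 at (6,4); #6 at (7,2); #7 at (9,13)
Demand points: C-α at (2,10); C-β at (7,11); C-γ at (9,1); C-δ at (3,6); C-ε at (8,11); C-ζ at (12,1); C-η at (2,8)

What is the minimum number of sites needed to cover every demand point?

Coverage sets (demand points within 5 of each site):
  #1: {C-β, C-δ, C-ε}
  #2: {C-δ, C-η}
  #3: {C-α, C-δ, C-η}
  #4: {C-α, C-β, C-δ, C-ε, C-η}
  #5: {C-γ, C-δ, C-η}
  #6: {C-γ, C-δ, C-ζ}
  #7: {C-β, C-ε}
No single site covers all 7 demand points.
But {#4, #6} covers everything, so the minimum is 2.

2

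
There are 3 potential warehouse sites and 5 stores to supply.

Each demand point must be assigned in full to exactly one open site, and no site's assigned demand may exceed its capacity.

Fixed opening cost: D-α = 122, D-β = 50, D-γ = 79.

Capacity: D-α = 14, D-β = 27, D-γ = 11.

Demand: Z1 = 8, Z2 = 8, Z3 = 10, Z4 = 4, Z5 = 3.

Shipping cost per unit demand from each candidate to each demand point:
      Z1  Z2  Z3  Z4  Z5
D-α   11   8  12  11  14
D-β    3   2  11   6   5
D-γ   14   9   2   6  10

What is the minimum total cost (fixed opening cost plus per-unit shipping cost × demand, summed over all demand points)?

Open {D-β, D-γ}; cheapest assignment that respects the capacities:
  D-β (cap 27, load 23): Z1, Z2, Z4, Z5 — cost 8×3 + 8×2 + 4×6 + 3×5 = 79
  D-γ (cap 11, load 10): Z3 — cost 10×2 = 20
  Shipping 99, fixed 129 → total 228.
  Any other capacity-feasible assignment to {D-β, D-γ} ships for at least 99.
Compare {D-α, D-β, D-γ}: its best feasible assignment gives total 350.
Compare {D-α, D-β}: its best feasible assignment gives total 371.
Every other set of open sites that can feasibly serve all demand totals ≥ 350 even under its best assignment. Minimum: 228.

228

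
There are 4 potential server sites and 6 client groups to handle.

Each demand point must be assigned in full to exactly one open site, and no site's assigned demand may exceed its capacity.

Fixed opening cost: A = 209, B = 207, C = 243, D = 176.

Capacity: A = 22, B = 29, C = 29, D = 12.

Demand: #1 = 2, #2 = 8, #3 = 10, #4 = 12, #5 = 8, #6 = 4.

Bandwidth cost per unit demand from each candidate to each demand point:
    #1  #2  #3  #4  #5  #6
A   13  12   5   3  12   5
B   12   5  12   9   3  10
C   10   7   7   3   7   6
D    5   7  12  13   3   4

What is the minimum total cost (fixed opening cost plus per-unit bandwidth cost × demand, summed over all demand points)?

630

Open {A, B}; cheapest assignment that respects the capacities:
  A (cap 22, load 22): #3, #4 — cost 10×5 + 12×3 = 86
  B (cap 29, load 22): #1, #2, #5, #6 — cost 2×12 + 8×5 + 8×3 + 4×10 = 128
  Shipping 214, fixed 416 → total 630.
  Any other capacity-feasible assignment to {A, B} ships for at least 214.
Compare {B, C}: its best feasible assignment gives total 664.
Compare {A, C}: its best feasible assignment gives total 694.
Every other set of open sites that can feasibly serve all demand totals ≥ 664 even under its best assignment. Minimum: 630.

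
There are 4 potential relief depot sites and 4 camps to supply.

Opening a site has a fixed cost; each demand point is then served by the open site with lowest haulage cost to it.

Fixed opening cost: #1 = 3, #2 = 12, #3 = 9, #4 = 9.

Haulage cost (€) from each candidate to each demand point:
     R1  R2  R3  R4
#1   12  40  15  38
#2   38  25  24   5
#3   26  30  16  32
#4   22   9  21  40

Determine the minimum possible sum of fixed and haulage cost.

65

Open {#1, #2, #4}: assign each demand point to its cheapest open site.
  R1→#1 12, R2→#4 9, R3→#1 15, R4→#2 5
  haulage cost 41, fixed 24 → total 65.
Compare {#1, #2}: haulage cost 57 + fixed 15 = 72.
Compare {#1, #2, #3, #4}: haulage cost 41 + fixed 33 = 74.
Compare {#2, #4}: haulage cost 57 + fixed 21 = 78.
All other subsets cost ≥ 72. Minimum total cost: 65.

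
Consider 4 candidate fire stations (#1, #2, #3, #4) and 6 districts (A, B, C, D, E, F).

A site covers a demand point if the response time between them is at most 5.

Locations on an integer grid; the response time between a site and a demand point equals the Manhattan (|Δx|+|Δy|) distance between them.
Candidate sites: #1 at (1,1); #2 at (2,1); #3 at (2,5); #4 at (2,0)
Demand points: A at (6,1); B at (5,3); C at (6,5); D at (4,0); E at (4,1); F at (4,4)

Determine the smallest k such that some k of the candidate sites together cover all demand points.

2

Coverage sets (demand points within 5 of each site):
  #1: {A, D, E}
  #2: {A, B, D, E, F}
  #3: {B, C, F}
  #4: {A, D, E}
No single site covers all 6 demand points.
But {#1, #3} covers everything, so the minimum is 2.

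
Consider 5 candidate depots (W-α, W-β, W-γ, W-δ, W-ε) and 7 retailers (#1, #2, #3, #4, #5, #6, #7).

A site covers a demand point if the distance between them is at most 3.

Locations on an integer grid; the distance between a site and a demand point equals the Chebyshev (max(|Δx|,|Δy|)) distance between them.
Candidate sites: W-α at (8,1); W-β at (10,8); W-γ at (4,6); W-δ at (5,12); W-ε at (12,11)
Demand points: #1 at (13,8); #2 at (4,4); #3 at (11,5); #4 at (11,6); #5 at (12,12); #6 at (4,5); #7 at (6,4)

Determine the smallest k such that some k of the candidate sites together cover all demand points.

3

Coverage sets (demand points within 3 of each site):
  W-α: {#7}
  W-β: {#1, #3, #4}
  W-γ: {#2, #6, #7}
  W-δ: {}
  W-ε: {#1, #5}
No 2 sites suffice: every size-2 union leaves at least one demand point uncovered.
But {W-β, W-γ, W-ε} covers everything, so the minimum is 3.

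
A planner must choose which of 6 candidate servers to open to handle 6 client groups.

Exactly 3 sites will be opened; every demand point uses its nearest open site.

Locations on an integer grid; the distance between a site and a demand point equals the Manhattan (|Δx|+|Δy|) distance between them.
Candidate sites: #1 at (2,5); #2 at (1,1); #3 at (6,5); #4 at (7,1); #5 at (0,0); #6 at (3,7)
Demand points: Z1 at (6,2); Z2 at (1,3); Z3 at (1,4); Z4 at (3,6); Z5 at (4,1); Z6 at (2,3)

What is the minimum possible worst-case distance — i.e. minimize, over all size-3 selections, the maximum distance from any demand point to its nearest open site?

Open {#1, #2, #3}.
  Farthest demand point is Z1 at distance 3 (to #3); all others are ≤ 3.
With {#1, #2, #4} the worst case is 3.
With {#1, #3, #4} the worst case is 3.
No size-3 selection achieves below 3.

3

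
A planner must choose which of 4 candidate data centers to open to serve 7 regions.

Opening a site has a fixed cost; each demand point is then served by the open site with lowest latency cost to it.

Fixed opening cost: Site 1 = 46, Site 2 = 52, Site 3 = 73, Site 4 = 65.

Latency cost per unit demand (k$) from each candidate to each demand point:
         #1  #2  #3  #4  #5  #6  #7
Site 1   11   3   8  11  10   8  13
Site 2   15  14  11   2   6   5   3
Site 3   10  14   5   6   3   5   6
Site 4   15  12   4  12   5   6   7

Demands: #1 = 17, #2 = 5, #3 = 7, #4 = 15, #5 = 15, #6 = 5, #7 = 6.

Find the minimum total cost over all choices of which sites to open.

509

Open {Site 1, Site 2, Site 3}: assign each demand point to its cheapest open site.
  #1→Site 3 17×10=170, #2→Site 1 5×3=15, #3→Site 3 7×5=35, #4→Site 2 15×2=30, #5→Site 3 15×3=45, #6→Site 2 5×5=25, #7→Site 2 6×3=18
  latency cost 338, fixed 171 → total 509.
Compare {Site 2, Site 3}: latency cost 393 + fixed 125 = 518.
Compare {Site 1, Site 2}: latency cost 421 + fixed 98 = 519.
Compare {Site 1, Site 3}: latency cost 416 + fixed 119 = 535.
All other subsets cost ≥ 518. Minimum total cost: 509.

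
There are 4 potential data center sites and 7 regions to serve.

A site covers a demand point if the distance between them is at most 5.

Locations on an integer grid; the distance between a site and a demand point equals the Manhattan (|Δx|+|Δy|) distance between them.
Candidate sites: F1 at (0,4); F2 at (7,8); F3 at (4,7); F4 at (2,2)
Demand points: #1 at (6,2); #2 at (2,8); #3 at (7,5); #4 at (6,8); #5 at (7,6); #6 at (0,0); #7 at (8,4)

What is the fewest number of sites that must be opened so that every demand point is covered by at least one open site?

2

Coverage sets (demand points within 5 of each site):
  F1: {#6}
  F2: {#2, #3, #4, #5, #7}
  F3: {#2, #3, #4, #5}
  F4: {#1, #6}
No single site covers all 7 demand points.
But {F2, F4} covers everything, so the minimum is 2.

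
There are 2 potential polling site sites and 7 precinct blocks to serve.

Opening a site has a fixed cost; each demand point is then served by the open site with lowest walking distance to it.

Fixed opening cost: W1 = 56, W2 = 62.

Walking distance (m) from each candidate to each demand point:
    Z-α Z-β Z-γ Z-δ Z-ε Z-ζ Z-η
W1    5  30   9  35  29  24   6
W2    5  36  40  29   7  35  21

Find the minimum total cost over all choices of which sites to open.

194

Open {W1}: assign each demand point to its cheapest open site.
  Z-α→W1 5, Z-β→W1 30, Z-γ→W1 9, Z-δ→W1 35, Z-ε→W1 29, Z-ζ→W1 24, Z-η→W1 6
  walking distance 138, fixed 56 → total 194.
Compare {W1, W2}: walking distance 110 + fixed 118 = 228.
Compare {W2}: walking distance 173 + fixed 62 = 235.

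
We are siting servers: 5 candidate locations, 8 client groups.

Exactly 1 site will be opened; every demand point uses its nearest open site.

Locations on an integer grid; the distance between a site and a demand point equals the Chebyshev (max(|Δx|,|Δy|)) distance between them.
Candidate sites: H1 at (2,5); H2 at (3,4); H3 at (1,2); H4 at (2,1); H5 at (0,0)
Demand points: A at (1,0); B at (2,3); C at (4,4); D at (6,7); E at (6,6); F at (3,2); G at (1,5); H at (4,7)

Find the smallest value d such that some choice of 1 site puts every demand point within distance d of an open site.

Open {H2}.
  Farthest demand point is A at distance 4 (to H2); all others are ≤ 4.
With {H1} the worst case is 5.
With {H3} the worst case is 5.
No size-1 selection achieves below 4.

4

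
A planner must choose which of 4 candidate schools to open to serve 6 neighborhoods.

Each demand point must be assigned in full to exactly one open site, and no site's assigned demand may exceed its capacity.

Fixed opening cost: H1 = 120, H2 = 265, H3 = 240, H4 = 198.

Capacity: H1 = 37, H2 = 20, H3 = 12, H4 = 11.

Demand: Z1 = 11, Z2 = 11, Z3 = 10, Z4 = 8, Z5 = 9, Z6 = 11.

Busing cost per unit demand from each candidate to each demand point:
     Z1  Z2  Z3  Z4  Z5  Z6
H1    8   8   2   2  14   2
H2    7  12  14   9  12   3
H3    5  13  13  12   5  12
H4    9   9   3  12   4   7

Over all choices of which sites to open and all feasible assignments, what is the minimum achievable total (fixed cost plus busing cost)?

Open {H1, H2, H4}; cheapest assignment that respects the capacities:
  H1 (cap 37, load 32): Z2, Z3, Z6 — cost 11×8 + 10×2 + 11×2 = 130
  H2 (cap 20, load 19): Z1, Z4 — cost 11×7 + 8×9 = 149
  H4 (cap 11, load 9): Z5 — cost 9×4 = 36
  Shipping 315, fixed 583 → total 898.
  Any other capacity-feasible assignment to {H1, H2, H4} ships for at least 315.
Compare {H1, H2, H3}: its best feasible assignment gives total 945.
Compare {H1, H2, H3, H4}: its best feasible assignment gives total 1071.
Every other set of open sites that can feasibly serve all demand totals ≥ 945 even under its best assignment. Minimum: 898.

898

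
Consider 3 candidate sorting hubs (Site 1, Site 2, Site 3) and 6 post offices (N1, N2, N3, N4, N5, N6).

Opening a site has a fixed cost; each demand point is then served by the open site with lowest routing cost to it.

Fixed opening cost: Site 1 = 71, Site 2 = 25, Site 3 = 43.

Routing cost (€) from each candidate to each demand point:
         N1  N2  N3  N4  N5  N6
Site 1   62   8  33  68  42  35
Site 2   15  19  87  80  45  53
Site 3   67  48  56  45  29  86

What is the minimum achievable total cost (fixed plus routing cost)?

285

Open {Site 2, Site 3}: assign each demand point to its cheapest open site.
  N1→Site 2 15, N2→Site 2 19, N3→Site 3 56, N4→Site 3 45, N5→Site 3 29, N6→Site 2 53
  routing cost 217, fixed 68 → total 285.
Compare {Site 1, Site 2}: routing cost 201 + fixed 96 = 297.
Compare {Site 1, Site 2, Site 3}: routing cost 165 + fixed 139 = 304.
Compare {Site 1}: routing cost 248 + fixed 71 = 319.
All other subsets cost ≥ 297. Minimum total cost: 285.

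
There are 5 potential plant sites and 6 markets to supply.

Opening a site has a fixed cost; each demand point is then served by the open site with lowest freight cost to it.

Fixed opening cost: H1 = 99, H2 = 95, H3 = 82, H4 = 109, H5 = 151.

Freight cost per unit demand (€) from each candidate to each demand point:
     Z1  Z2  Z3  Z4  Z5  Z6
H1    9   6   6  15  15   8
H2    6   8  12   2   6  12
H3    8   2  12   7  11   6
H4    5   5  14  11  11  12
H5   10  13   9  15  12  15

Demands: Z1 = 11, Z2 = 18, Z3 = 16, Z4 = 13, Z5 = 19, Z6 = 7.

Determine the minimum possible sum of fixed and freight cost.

653

Open {H2, H3}: assign each demand point to its cheapest open site.
  Z1→H2 11×6=66, Z2→H3 18×2=36, Z3→H2 16×12=192, Z4→H2 13×2=26, Z5→H2 19×6=114, Z6→H3 7×6=42
  freight cost 476, fixed 177 → total 653.
Compare {H1, H2, H3}: freight cost 380 + fixed 276 = 656.
Compare {H1, H2}: freight cost 466 + fixed 194 = 660.
Compare {H2}: freight cost 626 + fixed 95 = 721.
All other subsets cost ≥ 656. Minimum total cost: 653.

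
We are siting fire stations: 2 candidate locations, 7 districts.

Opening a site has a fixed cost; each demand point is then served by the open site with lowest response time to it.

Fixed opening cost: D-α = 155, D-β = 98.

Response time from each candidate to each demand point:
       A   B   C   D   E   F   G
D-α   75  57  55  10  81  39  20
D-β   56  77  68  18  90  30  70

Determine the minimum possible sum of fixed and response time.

492

Open {D-α}: assign each demand point to its cheapest open site.
  A→D-α 75, B→D-α 57, C→D-α 55, D→D-α 10, E→D-α 81, F→D-α 39, G→D-α 20
  response time 337, fixed 155 → total 492.
Compare {D-β}: response time 409 + fixed 98 = 507.
Compare {D-α, D-β}: response time 309 + fixed 253 = 562.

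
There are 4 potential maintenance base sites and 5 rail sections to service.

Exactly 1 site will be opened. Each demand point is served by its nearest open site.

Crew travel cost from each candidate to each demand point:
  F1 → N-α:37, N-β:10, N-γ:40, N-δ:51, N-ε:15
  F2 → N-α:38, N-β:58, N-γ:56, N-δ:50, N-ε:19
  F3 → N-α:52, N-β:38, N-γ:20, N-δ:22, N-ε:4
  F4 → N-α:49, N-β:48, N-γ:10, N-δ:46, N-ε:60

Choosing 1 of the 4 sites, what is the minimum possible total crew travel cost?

136

Open {F3}.
  N-α→F3 52, N-β→F3 38, N-γ→F3 20, N-δ→F3 22, N-ε→F3 4  ⇒ total 136.
Compare {F1}: total 153.
Compare {F4}: total 213.
No size-1 selection does better; minimum is 136.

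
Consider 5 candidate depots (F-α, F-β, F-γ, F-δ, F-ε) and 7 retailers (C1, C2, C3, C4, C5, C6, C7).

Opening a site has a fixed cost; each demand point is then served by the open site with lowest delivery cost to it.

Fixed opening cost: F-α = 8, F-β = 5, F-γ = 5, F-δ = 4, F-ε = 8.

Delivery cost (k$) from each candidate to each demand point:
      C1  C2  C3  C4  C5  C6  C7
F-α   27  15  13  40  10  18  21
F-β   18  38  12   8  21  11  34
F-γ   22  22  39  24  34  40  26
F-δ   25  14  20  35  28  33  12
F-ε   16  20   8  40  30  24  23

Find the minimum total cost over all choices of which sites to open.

102

Open {F-α, F-β, F-δ}: assign each demand point to its cheapest open site.
  C1→F-β 18, C2→F-δ 14, C3→F-β 12, C4→F-β 8, C5→F-α 10, C6→F-β 11, C7→F-δ 12
  delivery cost 85, fixed 17 → total 102.
Compare {F-α, F-β, F-δ, F-ε}: delivery cost 79 + fixed 25 = 104.
Compare {F-β, F-δ}: delivery cost 96 + fixed 9 = 105.
Compare {F-β, F-δ, F-ε}: delivery cost 90 + fixed 17 = 107.
All other subsets cost ≥ 104. Minimum total cost: 102.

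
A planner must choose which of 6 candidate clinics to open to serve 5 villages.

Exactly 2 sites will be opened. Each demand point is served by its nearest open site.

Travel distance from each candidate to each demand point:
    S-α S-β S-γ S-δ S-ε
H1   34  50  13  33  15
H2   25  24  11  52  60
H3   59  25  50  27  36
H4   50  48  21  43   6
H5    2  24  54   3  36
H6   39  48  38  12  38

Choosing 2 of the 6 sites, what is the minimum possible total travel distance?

Open {H4, H5}.
  S-α→H5 2, S-β→H5 24, S-γ→H4 21, S-δ→H5 3, S-ε→H4 6  ⇒ total 56.
Compare {H1, H5}: total 57.
Compare {H2, H5}: total 76.
No size-2 selection does better; minimum is 56.

56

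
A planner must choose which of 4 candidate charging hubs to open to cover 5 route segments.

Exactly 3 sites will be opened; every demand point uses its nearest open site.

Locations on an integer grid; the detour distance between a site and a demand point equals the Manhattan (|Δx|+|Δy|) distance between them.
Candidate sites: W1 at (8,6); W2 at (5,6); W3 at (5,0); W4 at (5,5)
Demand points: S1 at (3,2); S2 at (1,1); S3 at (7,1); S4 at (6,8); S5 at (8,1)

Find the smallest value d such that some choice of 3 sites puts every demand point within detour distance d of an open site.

5

Open {W1, W2, W3}.
  Farthest demand point is S2 at detour distance 5 (to W3); all others are ≤ 5.
With {W1, W3, W4} the worst case is 5.
With {W2, W3, W4} the worst case is 5.
No size-3 selection achieves below 5.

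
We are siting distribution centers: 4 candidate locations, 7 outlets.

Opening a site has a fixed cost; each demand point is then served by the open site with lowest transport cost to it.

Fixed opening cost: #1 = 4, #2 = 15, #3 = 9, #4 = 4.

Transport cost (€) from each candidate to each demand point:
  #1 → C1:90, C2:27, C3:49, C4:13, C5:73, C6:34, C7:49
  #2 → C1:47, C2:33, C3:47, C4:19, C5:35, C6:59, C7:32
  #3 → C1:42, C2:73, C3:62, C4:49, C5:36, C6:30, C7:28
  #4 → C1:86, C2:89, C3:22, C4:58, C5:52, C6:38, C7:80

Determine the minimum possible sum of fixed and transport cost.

Open {#1, #3, #4}: assign each demand point to its cheapest open site.
  C1→#3 42, C2→#1 27, C3→#4 22, C4→#1 13, C5→#3 36, C6→#3 30, C7→#3 28
  transport cost 198, fixed 17 → total 215.
Compare {#1, #2, #3, #4}: transport cost 197 + fixed 32 = 229.
Compare {#1, #2, #4}: transport cost 210 + fixed 23 = 233.
Compare {#2, #3, #4}: transport cost 209 + fixed 28 = 237.
All other subsets cost ≥ 229. Minimum total cost: 215.

215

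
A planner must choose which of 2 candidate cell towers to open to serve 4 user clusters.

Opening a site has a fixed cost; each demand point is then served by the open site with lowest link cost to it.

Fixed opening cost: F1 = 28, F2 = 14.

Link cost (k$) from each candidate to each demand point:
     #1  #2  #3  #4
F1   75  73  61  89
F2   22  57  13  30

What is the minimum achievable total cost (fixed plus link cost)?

Open {F2}: assign each demand point to its cheapest open site.
  #1→F2 22, #2→F2 57, #3→F2 13, #4→F2 30
  link cost 122, fixed 14 → total 136.
Compare {F1, F2}: link cost 122 + fixed 42 = 164.
Compare {F1}: link cost 298 + fixed 28 = 326.

136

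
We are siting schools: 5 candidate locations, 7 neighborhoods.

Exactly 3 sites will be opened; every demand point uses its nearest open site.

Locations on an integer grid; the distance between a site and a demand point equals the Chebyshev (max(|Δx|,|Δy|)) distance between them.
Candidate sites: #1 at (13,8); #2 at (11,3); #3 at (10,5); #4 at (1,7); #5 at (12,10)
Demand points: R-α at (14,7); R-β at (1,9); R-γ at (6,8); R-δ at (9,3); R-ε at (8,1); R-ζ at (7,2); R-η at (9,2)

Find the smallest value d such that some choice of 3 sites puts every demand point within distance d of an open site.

4

Open {#1, #3, #4}.
  Farthest demand point is R-γ at distance 4 (to #3); all others are ≤ 4.
With {#2, #3, #4} the worst case is 4.
With {#3, #4, #5} the worst case is 4.
No size-3 selection achieves below 4.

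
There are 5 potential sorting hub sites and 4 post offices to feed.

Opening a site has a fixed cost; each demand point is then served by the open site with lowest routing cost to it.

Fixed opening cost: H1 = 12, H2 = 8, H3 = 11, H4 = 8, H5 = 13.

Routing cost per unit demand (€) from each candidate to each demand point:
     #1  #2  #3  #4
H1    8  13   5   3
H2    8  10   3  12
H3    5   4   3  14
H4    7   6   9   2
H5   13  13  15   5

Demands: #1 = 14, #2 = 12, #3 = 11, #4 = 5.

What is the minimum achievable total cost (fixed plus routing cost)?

180

Open {H3, H4}: assign each demand point to its cheapest open site.
  #1→H3 14×5=70, #2→H3 12×4=48, #3→H3 11×3=33, #4→H4 5×2=10
  routing cost 161, fixed 19 → total 180.
Compare {H2, H3, H4}: routing cost 161 + fixed 27 = 188.
Compare {H1, H3}: routing cost 166 + fixed 23 = 189.
Compare {H1, H3, H4}: routing cost 161 + fixed 31 = 192.
All other subsets cost ≥ 188. Minimum total cost: 180.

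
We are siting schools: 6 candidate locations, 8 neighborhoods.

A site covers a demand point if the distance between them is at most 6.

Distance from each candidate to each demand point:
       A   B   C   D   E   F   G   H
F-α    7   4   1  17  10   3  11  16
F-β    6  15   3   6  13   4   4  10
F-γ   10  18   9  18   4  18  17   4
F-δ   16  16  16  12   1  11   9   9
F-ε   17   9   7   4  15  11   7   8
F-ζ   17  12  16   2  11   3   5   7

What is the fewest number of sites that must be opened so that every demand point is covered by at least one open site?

Coverage sets (demand points within 6 of each site):
  F-α: {B, C, F}
  F-β: {A, C, D, F, G}
  F-γ: {E, H}
  F-δ: {E}
  F-ε: {D}
  F-ζ: {D, F, G}
No 2 sites suffice: every size-2 union leaves at least one demand point uncovered.
But {F-α, F-β, F-γ} covers everything, so the minimum is 3.

3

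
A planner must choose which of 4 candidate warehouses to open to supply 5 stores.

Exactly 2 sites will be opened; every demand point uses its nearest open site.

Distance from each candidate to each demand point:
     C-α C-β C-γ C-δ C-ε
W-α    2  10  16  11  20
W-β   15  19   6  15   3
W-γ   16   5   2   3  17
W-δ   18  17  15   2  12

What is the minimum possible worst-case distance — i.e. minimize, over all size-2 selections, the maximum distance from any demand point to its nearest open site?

Open {W-α, W-β}.
  Farthest demand point is C-δ at distance 11 (to W-α); all others are ≤ 11.
With {W-α, W-δ} the worst case is 15.
With {W-β, W-γ} the worst case is 15.
No size-2 selection achieves below 11.

11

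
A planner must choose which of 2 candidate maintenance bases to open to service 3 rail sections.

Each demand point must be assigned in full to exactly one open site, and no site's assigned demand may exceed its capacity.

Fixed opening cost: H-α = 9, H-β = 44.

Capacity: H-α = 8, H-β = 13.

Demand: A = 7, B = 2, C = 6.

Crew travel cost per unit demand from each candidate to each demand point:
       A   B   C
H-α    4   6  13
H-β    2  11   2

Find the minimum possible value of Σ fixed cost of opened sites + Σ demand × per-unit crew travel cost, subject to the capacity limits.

Open {H-α, H-β}; cheapest assignment that respects the capacities:
  H-α (cap 8, load 2): B — cost 2×6 = 12
  H-β (cap 13, load 13): A, C — cost 7×2 + 6×2 = 26
  Shipping 38, fixed 53 → total 91.
  Any other capacity-feasible assignment to {H-α, H-β} ships for at least 38.
Total demand is 15 and no other set of sites has combined capacity ≥ 15, so {H-α, H-β} is the only feasible choice of open sites. Minimum: 91.

91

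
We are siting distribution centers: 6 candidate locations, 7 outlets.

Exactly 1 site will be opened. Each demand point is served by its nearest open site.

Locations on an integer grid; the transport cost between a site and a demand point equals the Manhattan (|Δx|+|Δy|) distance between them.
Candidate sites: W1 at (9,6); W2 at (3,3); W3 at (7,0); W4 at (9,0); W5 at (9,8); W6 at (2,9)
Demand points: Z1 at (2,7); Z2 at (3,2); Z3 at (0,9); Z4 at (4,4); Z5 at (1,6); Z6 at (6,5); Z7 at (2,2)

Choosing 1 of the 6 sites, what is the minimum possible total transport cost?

Open {W2}.
  Z1→W2 5, Z2→W2 1, Z3→W2 9, Z4→W2 2, Z5→W2 5, Z6→W2 5, Z7→W2 2  ⇒ total 29.
Compare {W6}: total 38.
Compare {W1}: total 60.
No size-1 selection does better; minimum is 29.

29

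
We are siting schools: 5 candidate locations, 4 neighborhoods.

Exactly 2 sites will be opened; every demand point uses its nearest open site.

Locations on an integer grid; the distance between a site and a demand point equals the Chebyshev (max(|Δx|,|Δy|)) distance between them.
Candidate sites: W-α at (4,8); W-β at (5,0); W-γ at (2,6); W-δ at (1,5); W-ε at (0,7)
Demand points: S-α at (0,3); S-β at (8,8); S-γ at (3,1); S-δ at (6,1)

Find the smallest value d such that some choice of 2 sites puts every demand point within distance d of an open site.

5

Open {W-α, W-β}.
  Farthest demand point is S-α at distance 5 (to W-α); all others are ≤ 5.
With {W-α, W-γ} the worst case is 5.
With {W-α, W-δ} the worst case is 5.
No size-2 selection achieves below 5.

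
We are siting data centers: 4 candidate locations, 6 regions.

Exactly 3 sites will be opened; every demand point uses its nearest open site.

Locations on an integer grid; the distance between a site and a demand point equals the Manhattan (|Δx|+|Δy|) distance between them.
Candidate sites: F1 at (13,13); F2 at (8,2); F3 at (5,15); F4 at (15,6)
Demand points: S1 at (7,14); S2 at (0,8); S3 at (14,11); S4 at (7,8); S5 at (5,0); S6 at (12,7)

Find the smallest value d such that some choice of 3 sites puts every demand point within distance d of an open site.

12

Open {F1, F2, F3}.
  Farthest demand point is S2 at distance 12 (to F3); all others are ≤ 12.
With {F2, F3, F4} the worst case is 12.
With {F1, F2, F4} the worst case is 14.
No size-3 selection achieves below 12.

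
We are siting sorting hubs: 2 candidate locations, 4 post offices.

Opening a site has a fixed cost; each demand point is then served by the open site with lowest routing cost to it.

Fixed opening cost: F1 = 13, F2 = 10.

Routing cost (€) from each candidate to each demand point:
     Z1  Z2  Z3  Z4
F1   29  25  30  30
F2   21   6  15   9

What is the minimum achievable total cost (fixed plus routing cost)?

61

Open {F2}: assign each demand point to its cheapest open site.
  Z1→F2 21, Z2→F2 6, Z3→F2 15, Z4→F2 9
  routing cost 51, fixed 10 → total 61.
Compare {F1, F2}: routing cost 51 + fixed 23 = 74.
Compare {F1}: routing cost 114 + fixed 13 = 127.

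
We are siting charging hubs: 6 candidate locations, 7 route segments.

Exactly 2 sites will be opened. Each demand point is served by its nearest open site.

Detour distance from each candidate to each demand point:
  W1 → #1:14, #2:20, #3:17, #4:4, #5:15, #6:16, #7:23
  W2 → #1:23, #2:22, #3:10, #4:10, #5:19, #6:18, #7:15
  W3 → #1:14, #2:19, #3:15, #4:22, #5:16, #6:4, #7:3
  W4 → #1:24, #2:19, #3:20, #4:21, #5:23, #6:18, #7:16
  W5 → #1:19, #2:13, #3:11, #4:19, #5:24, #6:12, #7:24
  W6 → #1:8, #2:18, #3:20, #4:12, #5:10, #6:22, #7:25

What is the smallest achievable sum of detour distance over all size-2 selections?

70

Open {W3, W6}.
  #1→W6 8, #2→W6 18, #3→W3 15, #4→W6 12, #5→W6 10, #6→W3 4, #7→W3 3  ⇒ total 70.
Compare {W1, W3}: total 74.
Compare {W2, W3}: total 76.
No size-2 selection does better; minimum is 70.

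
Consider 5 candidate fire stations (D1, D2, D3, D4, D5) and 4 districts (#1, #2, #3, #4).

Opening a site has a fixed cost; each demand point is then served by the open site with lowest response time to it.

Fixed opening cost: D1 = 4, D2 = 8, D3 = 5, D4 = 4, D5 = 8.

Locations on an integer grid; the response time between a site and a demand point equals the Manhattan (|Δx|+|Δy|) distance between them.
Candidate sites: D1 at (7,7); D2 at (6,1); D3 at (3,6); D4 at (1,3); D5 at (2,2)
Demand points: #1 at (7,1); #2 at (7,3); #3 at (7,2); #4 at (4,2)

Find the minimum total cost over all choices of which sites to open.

17

Open {D2}: assign each demand point to its cheapest open site.
  #1→D2 1, #2→D2 3, #3→D2 2, #4→D2 3
  response time 9, fixed 8 → total 17.
Compare {D1, D2}: response time 9 + fixed 12 = 21.
Compare {D2, D4}: response time 9 + fixed 12 = 21.
Compare {D2, D3}: response time 9 + fixed 13 = 22.
All other subsets cost ≥ 21. Minimum total cost: 17.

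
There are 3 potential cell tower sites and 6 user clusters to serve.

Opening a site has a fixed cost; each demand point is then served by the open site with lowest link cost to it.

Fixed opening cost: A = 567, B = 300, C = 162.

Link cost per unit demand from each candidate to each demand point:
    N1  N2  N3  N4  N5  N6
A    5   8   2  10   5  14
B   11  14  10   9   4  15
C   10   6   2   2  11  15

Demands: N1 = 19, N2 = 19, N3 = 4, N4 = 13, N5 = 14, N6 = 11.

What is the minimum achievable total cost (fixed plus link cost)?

Open {C}: assign each demand point to its cheapest open site.
  N1→C 19×10=190, N2→C 19×6=114, N3→C 4×2=8, N4→C 13×2=26, N5→C 14×11=154, N6→C 11×15=165
  link cost 657, fixed 162 → total 819.
Compare {B, C}: link cost 559 + fixed 462 = 1021.
Compare {B}: link cost 853 + fixed 300 = 1153.
Compare {A}: link cost 609 + fixed 567 = 1176.
All other subsets cost ≥ 1021. Minimum total cost: 819.

819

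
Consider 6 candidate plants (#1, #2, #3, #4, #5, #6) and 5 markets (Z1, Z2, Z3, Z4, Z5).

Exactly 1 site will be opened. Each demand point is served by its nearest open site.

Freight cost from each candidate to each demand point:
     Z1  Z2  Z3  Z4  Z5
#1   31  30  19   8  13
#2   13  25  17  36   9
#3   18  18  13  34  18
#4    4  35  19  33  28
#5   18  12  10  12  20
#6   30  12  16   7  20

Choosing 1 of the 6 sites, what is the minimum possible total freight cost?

Open {#5}.
  Z1→#5 18, Z2→#5 12, Z3→#5 10, Z4→#5 12, Z5→#5 20  ⇒ total 72.
Compare {#6}: total 85.
Compare {#2}: total 100.
No size-1 selection does better; minimum is 72.

72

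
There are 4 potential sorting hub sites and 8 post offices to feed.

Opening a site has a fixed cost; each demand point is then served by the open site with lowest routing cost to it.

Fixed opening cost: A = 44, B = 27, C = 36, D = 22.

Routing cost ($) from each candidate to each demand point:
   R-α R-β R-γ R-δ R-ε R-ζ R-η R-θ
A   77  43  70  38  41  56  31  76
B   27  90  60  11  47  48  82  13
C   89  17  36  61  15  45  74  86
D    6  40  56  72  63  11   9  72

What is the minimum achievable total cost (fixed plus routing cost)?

Open {B, C, D}: assign each demand point to its cheapest open site.
  R-α→D 6, R-β→C 17, R-γ→C 36, R-δ→B 11, R-ε→C 15, R-ζ→D 11, R-η→D 9, R-θ→B 13
  routing cost 118, fixed 85 → total 203.
Compare {B, D}: routing cost 193 + fixed 49 = 242.
Compare {A, B, C, D}: routing cost 118 + fixed 129 = 247.
Compare {A, B, D}: routing cost 187 + fixed 93 = 280.
All other subsets cost ≥ 242. Minimum total cost: 203.

203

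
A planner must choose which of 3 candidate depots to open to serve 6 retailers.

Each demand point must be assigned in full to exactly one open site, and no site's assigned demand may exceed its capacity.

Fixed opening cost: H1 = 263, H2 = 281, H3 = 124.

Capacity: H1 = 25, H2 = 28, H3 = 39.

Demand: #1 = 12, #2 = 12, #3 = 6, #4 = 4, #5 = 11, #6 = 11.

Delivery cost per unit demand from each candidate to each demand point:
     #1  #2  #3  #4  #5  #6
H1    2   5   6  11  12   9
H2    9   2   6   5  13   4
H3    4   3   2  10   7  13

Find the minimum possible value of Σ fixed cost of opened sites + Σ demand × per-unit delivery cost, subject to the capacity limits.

Open {H2, H3}; cheapest assignment that respects the capacities:
  H2 (cap 28, load 27): #2, #4, #6 — cost 12×2 + 4×5 + 11×4 = 88
  H3 (cap 39, load 29): #1, #3, #5 — cost 12×4 + 6×2 + 11×7 = 137
  Shipping 225, fixed 405 → total 630.
  Any other capacity-feasible assignment to {H2, H3} ships for at least 225.
Compare {H1, H3}: its best feasible assignment gives total 675.
Compare {H1, H2, H3}: its best feasible assignment gives total 869.
Every other set of open sites that can feasibly serve all demand totals ≥ 675 even under its best assignment. Minimum: 630.

630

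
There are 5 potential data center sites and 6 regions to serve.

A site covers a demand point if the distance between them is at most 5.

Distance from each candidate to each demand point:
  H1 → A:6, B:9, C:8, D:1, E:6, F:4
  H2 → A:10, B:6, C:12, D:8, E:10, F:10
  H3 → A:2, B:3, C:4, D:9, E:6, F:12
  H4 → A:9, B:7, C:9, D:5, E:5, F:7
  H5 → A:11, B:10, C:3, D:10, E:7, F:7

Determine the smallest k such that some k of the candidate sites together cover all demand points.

Coverage sets (demand points within 5 of each site):
  H1: {D, F}
  H2: {}
  H3: {A, B, C}
  H4: {D, E}
  H5: {C}
No 2 sites suffice: every size-2 union leaves at least one demand point uncovered.
But {H1, H3, H4} covers everything, so the minimum is 3.

3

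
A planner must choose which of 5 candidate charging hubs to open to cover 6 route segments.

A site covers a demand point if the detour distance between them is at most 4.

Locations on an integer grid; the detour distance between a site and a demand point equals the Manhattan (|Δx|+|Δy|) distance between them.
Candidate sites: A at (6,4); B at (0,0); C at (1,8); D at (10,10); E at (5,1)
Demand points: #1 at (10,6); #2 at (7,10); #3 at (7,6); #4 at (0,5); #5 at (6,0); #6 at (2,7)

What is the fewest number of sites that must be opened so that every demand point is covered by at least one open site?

Coverage sets (demand points within 4 of each site):
  A: {#3, #5}
  B: {}
  C: {#4, #6}
  D: {#1, #2}
  E: {#5}
No 2 sites suffice: every size-2 union leaves at least one demand point uncovered.
But {A, C, D} covers everything, so the minimum is 3.

3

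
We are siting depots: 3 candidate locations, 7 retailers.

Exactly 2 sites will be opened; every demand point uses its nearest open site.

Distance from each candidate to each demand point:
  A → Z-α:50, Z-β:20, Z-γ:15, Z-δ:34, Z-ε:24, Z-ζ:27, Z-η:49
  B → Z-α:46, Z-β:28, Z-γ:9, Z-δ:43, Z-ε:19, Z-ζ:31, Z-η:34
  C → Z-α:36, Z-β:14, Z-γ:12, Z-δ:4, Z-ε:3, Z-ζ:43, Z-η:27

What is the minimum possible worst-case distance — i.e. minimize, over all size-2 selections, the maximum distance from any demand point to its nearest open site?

Open {A, C}.
  Farthest demand point is Z-α at distance 36 (to C); all others are ≤ 36.
With {B, C} the worst case is 36.
With {A, B} the worst case is 46.
No size-2 selection achieves below 36.

36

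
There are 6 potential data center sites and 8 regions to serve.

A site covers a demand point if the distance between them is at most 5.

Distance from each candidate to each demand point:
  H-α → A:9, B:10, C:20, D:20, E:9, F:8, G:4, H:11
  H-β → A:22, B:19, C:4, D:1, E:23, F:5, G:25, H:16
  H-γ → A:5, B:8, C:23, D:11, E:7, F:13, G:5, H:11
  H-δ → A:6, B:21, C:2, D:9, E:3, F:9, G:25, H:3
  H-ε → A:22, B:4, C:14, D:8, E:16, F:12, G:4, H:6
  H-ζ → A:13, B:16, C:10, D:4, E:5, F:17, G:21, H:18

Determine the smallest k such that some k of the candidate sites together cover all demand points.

Coverage sets (demand points within 5 of each site):
  H-α: {G}
  H-β: {C, D, F}
  H-γ: {A, G}
  H-δ: {C, E, H}
  H-ε: {B, G}
  H-ζ: {D, E}
No 3 sites suffice: every size-3 union leaves at least one demand point uncovered.
But {H-β, H-γ, H-δ, H-ε} covers everything, so the minimum is 4.

4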